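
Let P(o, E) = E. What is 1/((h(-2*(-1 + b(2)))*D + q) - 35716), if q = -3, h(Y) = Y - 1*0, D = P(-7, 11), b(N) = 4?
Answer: -1/35785 ≈ -2.7945e-5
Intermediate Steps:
D = 11
h(Y) = Y (h(Y) = Y + 0 = Y)
1/((h(-2*(-1 + b(2)))*D + q) - 35716) = 1/((-2*(-1 + 4)*11 - 3) - 35716) = 1/((-2*3*11 - 3) - 35716) = 1/((-6*11 - 3) - 35716) = 1/((-66 - 3) - 35716) = 1/(-69 - 35716) = 1/(-35785) = -1/35785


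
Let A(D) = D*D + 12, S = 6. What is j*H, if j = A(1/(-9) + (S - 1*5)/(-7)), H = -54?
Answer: -95768/147 ≈ -651.48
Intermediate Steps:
A(D) = 12 + D² (A(D) = D² + 12 = 12 + D²)
j = 47884/3969 (j = 12 + (1/(-9) + (6 - 1*5)/(-7))² = 12 + (1*(-⅑) + (6 - 5)*(-⅐))² = 12 + (-⅑ + 1*(-⅐))² = 12 + (-⅑ - ⅐)² = 12 + (-16/63)² = 12 + 256/3969 = 47884/3969 ≈ 12.064)
j*H = (47884/3969)*(-54) = -95768/147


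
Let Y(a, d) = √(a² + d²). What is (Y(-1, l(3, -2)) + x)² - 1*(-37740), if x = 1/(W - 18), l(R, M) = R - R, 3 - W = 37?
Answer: 102051561/2704 ≈ 37741.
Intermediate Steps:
W = -34 (W = 3 - 1*37 = 3 - 37 = -34)
l(R, M) = 0
x = -1/52 (x = 1/(-34 - 18) = 1/(-52) = -1/52 ≈ -0.019231)
(Y(-1, l(3, -2)) + x)² - 1*(-37740) = (√((-1)² + 0²) - 1/52)² - 1*(-37740) = (√(1 + 0) - 1/52)² + 37740 = (√1 - 1/52)² + 37740 = (1 - 1/52)² + 37740 = (51/52)² + 37740 = 2601/2704 + 37740 = 102051561/2704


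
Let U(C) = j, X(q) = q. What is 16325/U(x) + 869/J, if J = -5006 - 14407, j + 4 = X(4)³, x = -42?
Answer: 21124339/77652 ≈ 272.04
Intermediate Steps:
j = 60 (j = -4 + 4³ = -4 + 64 = 60)
J = -19413
U(C) = 60
16325/U(x) + 869/J = 16325/60 + 869/(-19413) = 16325*(1/60) + 869*(-1/19413) = 3265/12 - 869/19413 = 21124339/77652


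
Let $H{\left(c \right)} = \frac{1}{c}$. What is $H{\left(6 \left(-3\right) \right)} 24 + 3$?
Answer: $\frac{5}{3} \approx 1.6667$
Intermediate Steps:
$H{\left(6 \left(-3\right) \right)} 24 + 3 = \frac{1}{6 \left(-3\right)} 24 + 3 = \frac{1}{-18} \cdot 24 + 3 = \left(- \frac{1}{18}\right) 24 + 3 = - \frac{4}{3} + 3 = \frac{5}{3}$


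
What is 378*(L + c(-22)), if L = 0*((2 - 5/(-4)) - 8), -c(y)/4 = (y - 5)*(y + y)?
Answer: -1796256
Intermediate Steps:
c(y) = -8*y*(-5 + y) (c(y) = -4*(y - 5)*(y + y) = -4*(-5 + y)*2*y = -8*y*(-5 + y))
L = 0 (L = 0*((2 - 5*(-¼)) - 8) = 0*((2 + 5/4) - 8) = 0*(13/4 - 8) = 0*(-19/4) = 0)
378*(L + c(-22)) = 378*(0 + 8*(-22)*(5 - 1*(-22))) = 378*(0 + 8*(-22)*(5 + 22)) = 378*(0 + 8*(-22)*27) = 378*(0 - 4752) = 378*(-4752) = -1796256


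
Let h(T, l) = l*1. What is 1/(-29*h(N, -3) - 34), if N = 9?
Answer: 1/53 ≈ 0.018868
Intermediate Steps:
h(T, l) = l
1/(-29*h(N, -3) - 34) = 1/(-29*(-3) - 34) = 1/(87 - 34) = 1/53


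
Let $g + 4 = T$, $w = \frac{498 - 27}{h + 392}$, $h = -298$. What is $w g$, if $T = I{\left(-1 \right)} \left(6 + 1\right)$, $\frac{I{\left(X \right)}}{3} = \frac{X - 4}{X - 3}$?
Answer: $\frac{41919}{376} \approx 111.49$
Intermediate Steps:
$w = \frac{471}{94}$ ($w = \frac{498 - 27}{-298 + 392} = \frac{471}{94} \approx 5.0106$)
$I{\left(X \right)} = \frac{3 \left(-4 + X\right)}{-3 + X}$ ($I{\left(X \right)} = 3 \frac{X - 4}{X - 3} = 3 \frac{-4 + X}{-3 + X} = \frac{3 \left(-4 + X\right)}{-3 + X}$)
$T = \frac{105}{4}$ ($T = \frac{3 \left(-4 - 1\right)}{-3 - 1} \left(6 + 1\right) = 3 \frac{1}{-4} \left(-5\right) 7 = 3 \left(- \frac{1}{4}\right) \left(-5\right) 7 = \frac{15}{4} \cdot 7 = \frac{105}{4} \approx 26.25$)
$g = \frac{89}{4}$ ($g = -4 + \frac{105}{4} = \frac{89}{4} \approx 22.25$)
$w g = \frac{471}{94} \cdot \frac{89}{4} = \frac{41919}{376}$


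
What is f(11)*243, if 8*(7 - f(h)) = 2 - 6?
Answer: 3645/2 ≈ 1822.5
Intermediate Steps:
f(h) = 15/2 (f(h) = 7 - (2 - 6)/8 = 7 - ⅛*(-4) = 7 + ½ = 15/2)
f(11)*243 = (15/2)*243 = 3645/2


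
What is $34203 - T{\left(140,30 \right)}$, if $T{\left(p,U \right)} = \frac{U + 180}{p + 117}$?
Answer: $\frac{8789961}{257} \approx 34202.0$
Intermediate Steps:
$T{\left(p,U \right)} = \frac{180 + U}{117 + p}$
$34203 - T{\left(140,30 \right)} = 34203 - \frac{180 + 30}{117 + 140} = 34203 - \frac{1}{257} \cdot 210 = 34203 - \frac{210}{257} = \frac{8789961}{257}$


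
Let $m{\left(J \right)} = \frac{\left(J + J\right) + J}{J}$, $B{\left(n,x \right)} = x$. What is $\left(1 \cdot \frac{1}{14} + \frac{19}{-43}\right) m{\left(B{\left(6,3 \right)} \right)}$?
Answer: $- \frac{669}{602} \approx -1.1113$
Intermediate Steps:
$m{\left(J \right)} = 3$ ($m{\left(J \right)} = \frac{2 J + J}{J} = \frac{3 J}{J} = 3$)
$\left(1 \cdot \frac{1}{14} + \frac{19}{-43}\right) m{\left(B{\left(6,3 \right)} \right)} = \left(1 \cdot \frac{1}{14} + \frac{19}{-43}\right) 3 = \left(1 \cdot \frac{1}{14} + 19 \left(- \frac{1}{43}\right)\right) 3 = \left(\frac{1}{14} - \frac{19}{43}\right) 3 = \left(- \frac{223}{602}\right) 3 = - \frac{669}{602}$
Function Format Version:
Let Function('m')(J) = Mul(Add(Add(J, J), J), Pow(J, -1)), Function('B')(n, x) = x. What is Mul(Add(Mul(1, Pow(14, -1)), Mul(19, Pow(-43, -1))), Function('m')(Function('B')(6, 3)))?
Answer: Rational(-669, 602) ≈ -1.1113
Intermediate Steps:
Function('m')(J) = 3 (Function('m')(J) = Mul(Add(Mul(2, J), J), Pow(J, -1)) = Mul(Mul(3, J), Pow(J, -1)) = 3)
Mul(Add(Mul(1, Pow(14, -1)), Mul(19, Pow(-43, -1))), Function('m')(Function('B')(6, 3))) = Mul(Add(Mul(1, Pow(14, -1)), Mul(19, Pow(-43, -1))), 3) = Mul(Add(Mul(1, Rational(1, 14)), Mul(19, Rational(-1, 43))), 3) = Mul(Add(Rational(1, 14), Rational(-19, 43)), 3) = Mul(Rational(-223, 602), 3) = Rational(-669, 602)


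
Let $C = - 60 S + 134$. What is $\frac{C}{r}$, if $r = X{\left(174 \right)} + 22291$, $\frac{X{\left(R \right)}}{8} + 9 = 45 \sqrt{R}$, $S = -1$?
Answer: $\frac{4310486}{471133561} - \frac{69840 \sqrt{174}}{471133561} \approx 0.0071938$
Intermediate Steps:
$C = 194$ ($C = \left(-60\right) \left(-1\right) + 134 = 60 + 134 = 194$)
$X{\left(R \right)} = -72 + 360 \sqrt{R}$ ($X{\left(R \right)} = -72 + 8 \cdot 45 \sqrt{R} = -72 + 360 \sqrt{R}$)
$r = 22219 + 360 \sqrt{174}$ ($r = \left(-72 + 360 \sqrt{174}\right) + 22291 = 22219 + 360 \sqrt{174} \approx 26968.0$)
$\frac{C}{r} = \frac{194}{22219 + 360 \sqrt{174}}$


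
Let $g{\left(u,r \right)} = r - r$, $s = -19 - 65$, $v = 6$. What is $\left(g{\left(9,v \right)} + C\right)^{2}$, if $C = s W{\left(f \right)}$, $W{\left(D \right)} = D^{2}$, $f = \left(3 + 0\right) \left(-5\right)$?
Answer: $357210000$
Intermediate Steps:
$f = -15$ ($f = 3 \left(-5\right) = -15$)
$s = -84$ ($s = -19 - 65 = -84$)
$C = -18900$ ($C = - 84 \left(-15\right)^{2} = \left(-84\right) 225 = -18900$)
$g{\left(u,r \right)} = 0$
$\left(g{\left(9,v \right)} + C\right)^{2} = \left(0 - 18900\right)^{2} = \left(-18900\right)^{2} = 357210000$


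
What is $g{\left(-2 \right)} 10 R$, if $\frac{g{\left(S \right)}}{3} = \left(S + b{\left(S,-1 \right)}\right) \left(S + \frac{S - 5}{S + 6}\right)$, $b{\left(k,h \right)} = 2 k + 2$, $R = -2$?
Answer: $-900$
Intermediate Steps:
$b{\left(k,h \right)} = 2 + 2 k$
$g{\left(S \right)} = 3 \left(2 + 3 S\right) \left(S + \frac{-5 + S}{6 + S}\right)$ ($g{\left(S \right)} = 3 \left(S + \left(2 + 2 S\right)\right) \left(S + \frac{S - 5}{S + 6}\right) = 3 \left(2 + 3 S\right) \left(S + \frac{-5 + S}{6 + S}\right)$)
$g{\left(-2 \right)} 10 R = \frac{3 \left(-10 - -2 + 3 \left(-2\right)^{3} + 23 \left(-2\right)^{2}\right)}{6 - 2} \cdot 10 \left(-2\right) = \frac{3 \left(-10 + 2 + 3 \left(-8\right) + 23 \cdot 4\right)}{4} \cdot 10 \left(-2\right) = 3 \cdot \frac{1}{4} \left(-10 + 2 - 24 + 92\right) 10 \left(-2\right) = 3 \cdot \frac{1}{4} \cdot 60 \cdot 10 \left(-2\right) = 45 \cdot 10 \left(-2\right) = 450 \left(-2\right) = -900$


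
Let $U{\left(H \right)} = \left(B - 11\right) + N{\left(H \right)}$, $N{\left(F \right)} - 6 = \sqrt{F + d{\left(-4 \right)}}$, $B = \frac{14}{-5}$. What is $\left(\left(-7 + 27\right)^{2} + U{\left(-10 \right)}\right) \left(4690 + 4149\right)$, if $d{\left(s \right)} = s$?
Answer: $\frac{17333279}{5} + 8839 i \sqrt{14} \approx 3.4667 \cdot 10^{6} + 33073.0 i$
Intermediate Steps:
$B = - \frac{14}{5}$ ($B = 14 \left(- \frac{1}{5}\right) = - \frac{14}{5} \approx -2.8$)
$N{\left(F \right)} = 6 + \sqrt{-4 + F}$ ($N{\left(F \right)} = 6 + \sqrt{F - 4} = 6 + \sqrt{-4 + F}$)
$U{\left(H \right)} = - \frac{39}{5} + \sqrt{-4 + H}$ ($U{\left(H \right)} = \left(- \frac{14}{5} - 11\right) + \left(6 + \sqrt{-4 + H}\right) = - \frac{69}{5} + \left(6 + \sqrt{-4 + H}\right) = - \frac{39}{5} + \sqrt{-4 + H}$)
$\left(\left(-7 + 27\right)^{2} + U{\left(-10 \right)}\right) \left(4690 + 4149\right) = \left(\left(-7 + 27\right)^{2} - \left(\frac{39}{5} - \sqrt{-4 - 10}\right)\right) \left(4690 + 4149\right) = \left(20^{2} - \left(\frac{39}{5} - \sqrt{-14}\right)\right) 8839 = \left(400 - \left(\frac{39}{5} - i \sqrt{14}\right)\right) 8839 = \left(\frac{1961}{5} + i \sqrt{14}\right) 8839 = \frac{17333279}{5} + 8839 i \sqrt{14}$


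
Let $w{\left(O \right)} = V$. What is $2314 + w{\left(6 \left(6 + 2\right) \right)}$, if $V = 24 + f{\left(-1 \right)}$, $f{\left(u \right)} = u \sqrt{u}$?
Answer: $2338 - i \approx 2338.0 - 1.0 i$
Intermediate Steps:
$f{\left(u \right)} = u^{\frac{3}{2}}$
$V = 24 - i$ ($V = 24 + \left(-1\right)^{\frac{3}{2}} = 24 - i \approx 24.0 - 1.0 i$)
$w{\left(O \right)} = 24 - i$
$2314 + w{\left(6 \left(6 + 2\right) \right)} = 2314 + \left(24 - i\right) = 2338 - i$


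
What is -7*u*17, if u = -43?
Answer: 5117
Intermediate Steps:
-7*u*17 = -7*(-43)*17 = 301*17 = 5117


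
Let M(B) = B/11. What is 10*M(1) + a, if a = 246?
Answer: 2716/11 ≈ 246.91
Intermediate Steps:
M(B) = B/11 (M(B) = B*(1/11) = B/11)
10*M(1) + a = 10*((1/11)*1) + 246 = 10*(1/11) + 246 = 10/11 + 246 = 2716/11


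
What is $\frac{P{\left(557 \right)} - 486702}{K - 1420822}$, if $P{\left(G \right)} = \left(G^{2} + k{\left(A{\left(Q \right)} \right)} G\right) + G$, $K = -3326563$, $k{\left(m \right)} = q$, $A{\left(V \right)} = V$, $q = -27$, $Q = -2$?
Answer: $\frac{38187}{949477} \approx 0.040219$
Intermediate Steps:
$k{\left(m \right)} = -27$
$P{\left(G \right)} = G^{2} - 26 G$ ($P{\left(G \right)} = \left(G^{2} - 27 G\right) + G = G^{2} - 26 G$)
$\frac{P{\left(557 \right)} - 486702}{K - 1420822} = \frac{557 \left(-26 + 557\right) - 486702}{-3326563 - 1420822} = \frac{557 \cdot 531 - 486702}{-4747385} = \left(295767 - 486702\right) \left(- \frac{1}{4747385}\right) = \left(-190935\right) \left(- \frac{1}{4747385}\right) = \frac{38187}{949477}$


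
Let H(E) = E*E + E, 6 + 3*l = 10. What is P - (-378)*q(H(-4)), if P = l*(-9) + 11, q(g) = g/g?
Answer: 377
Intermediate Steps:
l = 4/3 (l = -2 + (1/3)*10 = -2 + 10/3 = 4/3 ≈ 1.3333)
H(E) = E + E**2 (H(E) = E**2 + E = E + E**2)
q(g) = 1
P = -1 (P = (4/3)*(-9) + 11 = -12 + 11 = -1)
P - (-378)*q(H(-4)) = -1 - (-378) = -1 - 1*(-378) = -1 + 378 = 377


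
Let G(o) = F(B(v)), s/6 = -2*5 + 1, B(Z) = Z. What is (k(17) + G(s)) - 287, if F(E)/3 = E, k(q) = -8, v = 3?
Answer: -286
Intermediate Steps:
s = -54 (s = 6*(-2*5 + 1) = 6*(-10 + 1) = 6*(-9) = -54)
F(E) = 3*E
G(o) = 9 (G(o) = 3*3 = 9)
(k(17) + G(s)) - 287 = (-8 + 9) - 287 = 1 - 287 = -286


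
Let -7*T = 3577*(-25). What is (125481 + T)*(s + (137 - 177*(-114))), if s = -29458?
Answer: -1264074608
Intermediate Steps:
T = 12775 (T = -511*(-25) = -⅐*(-89425) = 12775)
(125481 + T)*(s + (137 - 177*(-114))) = (125481 + 12775)*(-29458 + (137 - 177*(-114))) = 138256*(-29458 + (137 + 20178)) = 138256*(-29458 + 20315) = 138256*(-9143) = -1264074608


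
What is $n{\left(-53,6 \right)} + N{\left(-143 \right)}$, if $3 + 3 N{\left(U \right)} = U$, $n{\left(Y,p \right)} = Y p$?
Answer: $- \frac{1100}{3} \approx -366.67$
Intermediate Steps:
$N{\left(U \right)} = -1 + \frac{U}{3}$
$n{\left(-53,6 \right)} + N{\left(-143 \right)} = \left(-53\right) 6 + \left(-1 + \frac{1}{3} \left(-143\right)\right) = -318 - \frac{146}{3} = - \frac{1100}{3}$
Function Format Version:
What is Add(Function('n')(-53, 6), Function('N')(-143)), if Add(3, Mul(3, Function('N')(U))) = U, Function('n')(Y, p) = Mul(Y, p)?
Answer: Rational(-1100, 3) ≈ -366.67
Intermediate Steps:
Function('N')(U) = Add(-1, Mul(Rational(1, 3), U))
Add(Function('n')(-53, 6), Function('N')(-143)) = Add(Mul(-53, 6), Add(-1, Mul(Rational(1, 3), -143))) = Add(-318, Add(-1, Rational(-143, 3))) = Add(-318, Rational(-146, 3)) = Rational(-1100, 3)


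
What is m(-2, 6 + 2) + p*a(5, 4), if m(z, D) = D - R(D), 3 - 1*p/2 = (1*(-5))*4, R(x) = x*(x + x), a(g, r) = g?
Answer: 110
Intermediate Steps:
R(x) = 2*x² (R(x) = x*(2*x) = 2*x²)
p = 46 (p = 6 - 2*1*(-5)*4 = 6 - (-10)*4 = 6 - 2*(-20) = 6 + 40 = 46)
m(z, D) = D - 2*D²
m(-2, 6 + 2) + p*a(5, 4) = (6 + 2)*(1 - 2*(6 + 2)) + 46*5 = 8*(1 - 2*8) + 230 = 8*(1 - 16) + 230 = 8*(-15) + 230 = -120 + 230 = 110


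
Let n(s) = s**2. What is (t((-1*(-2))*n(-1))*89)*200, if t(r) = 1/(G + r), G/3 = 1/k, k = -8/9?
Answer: -142400/11 ≈ -12945.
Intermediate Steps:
k = -8/9 (k = -8*1/9 = -8/9 ≈ -0.88889)
G = -27/8 (G = 3/(-8/9) = 3*(-9/8) = -27/8 ≈ -3.3750)
t(r) = 1/(-27/8 + r)
(t((-1*(-2))*n(-1))*89)*200 = ((8/(-27 + 8*(-1*(-2)*(-1)**2)))*89)*200 = ((8/(-27 + 8*(2*1)))*89)*200 = ((8/(-27 + 8*2))*89)*200 = ((8/(-27 + 16))*89)*200 = ((8/(-11))*89)*200 = ((8*(-1/11))*89)*200 = -8/11*89*200 = -712/11*200 = -142400/11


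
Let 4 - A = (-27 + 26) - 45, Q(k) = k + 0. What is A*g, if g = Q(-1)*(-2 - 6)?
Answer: 400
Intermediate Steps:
Q(k) = k
g = 8 (g = -(-2 - 6) = -1*(-8) = 8)
A = 50 (A = 4 - ((-27 + 26) - 45) = 4 - (-1 - 45) = 4 - 1*(-46) = 4 + 46 = 50)
A*g = 50*8 = 400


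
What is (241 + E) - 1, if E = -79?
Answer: 161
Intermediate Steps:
(241 + E) - 1 = (241 - 79) - 1 = 162 - 1 = 161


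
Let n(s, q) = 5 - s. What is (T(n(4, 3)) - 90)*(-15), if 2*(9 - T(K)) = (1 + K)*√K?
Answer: 1230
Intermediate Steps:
T(K) = 9 - √K*(1 + K)/2 (T(K) = 9 - (1 + K)*√K/2 = 9 - √K*(1 + K)/2)
(T(n(4, 3)) - 90)*(-15) = ((9 - √(5 - 1*4)/2 - (5 - 1*4)^(3/2)/2) - 90)*(-15) = ((9 - √(5 - 4)/2 - (5 - 4)^(3/2)/2) - 90)*(-15) = ((9 - √1/2 - 1^(3/2)/2) - 90)*(-15) = ((9 - ½*1 - ½*1) - 90)*(-15) = ((9 - ½ - ½) - 90)*(-15) = (8 - 90)*(-15) = -82*(-15) = 1230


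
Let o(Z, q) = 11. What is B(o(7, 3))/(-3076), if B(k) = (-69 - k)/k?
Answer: 20/8459 ≈ 0.0023643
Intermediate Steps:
B(k) = (-69 - k)/k
B(o(7, 3))/(-3076) = ((-69 - 1*11)/11)/(-3076) = ((-69 - 11)/11)*(-1/3076) = ((1/11)*(-80))*(-1/3076) = -80/11*(-1/3076) = 20/8459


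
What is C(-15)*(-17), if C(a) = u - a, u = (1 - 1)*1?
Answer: -255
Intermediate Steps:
u = 0 (u = 0*1 = 0)
C(a) = -a (C(a) = 0 - a = -a)
C(-15)*(-17) = -1*(-15)*(-17) = 15*(-17) = -255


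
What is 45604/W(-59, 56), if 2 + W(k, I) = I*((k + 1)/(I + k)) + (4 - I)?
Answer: 68406/1543 ≈ 44.333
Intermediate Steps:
W(k, I) = 2 - I + I*(1 + k)/(I + k) (W(k, I) = -2 + (I*((k + 1)/(I + k)) + (4 - I)) = -2 + (I*((1 + k)/(I + k)) + (4 - I)) = -2 + (I*(1 + k)/(I + k) + (4 - I)) = -2 + (4 - I + I*(1 + k)/(I + k)) = 2 - I + I*(1 + k)/(I + k))
45604/W(-59, 56) = 45604/(((-1*56² + 2*(-59) + 3*56)/(56 - 59))) = 45604/(((-1*3136 - 118 + 168)/(-3))) = 45604/((-(-3136 - 118 + 168)/3)) = 45604/((-⅓*(-3086))) = 45604/(3086/3) = 45604*(3/3086) = 68406/1543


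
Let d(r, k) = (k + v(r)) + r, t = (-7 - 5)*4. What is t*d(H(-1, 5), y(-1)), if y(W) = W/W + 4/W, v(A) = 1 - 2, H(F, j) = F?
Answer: 240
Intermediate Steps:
v(A) = -1
t = -48 (t = -12*4 = -48)
y(W) = 1 + 4/W
d(r, k) = -1 + k + r (d(r, k) = (k - 1) + r = (-1 + k) + r = -1 + k + r)
t*d(H(-1, 5), y(-1)) = -48*(-1 + (4 - 1)/(-1) - 1) = -48*(-1 - 1*3 - 1) = -48*(-1 - 3 - 1) = -48*(-5) = 240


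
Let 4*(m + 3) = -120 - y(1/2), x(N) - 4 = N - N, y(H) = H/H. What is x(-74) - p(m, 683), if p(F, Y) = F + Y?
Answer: -2583/4 ≈ -645.75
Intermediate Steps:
y(H) = 1
x(N) = 4 (x(N) = 4 + (N - N) = 4 + 0 = 4)
m = -133/4 (m = -3 + (-120 - 1*1)/4 = -3 + (-120 - 1)/4 = -3 + (1/4)*(-121) = -3 - 121/4 = -133/4 ≈ -33.250)
x(-74) - p(m, 683) = 4 - (-133/4 + 683) = 4 - 1*2599/4 = 4 - 2599/4 = -2583/4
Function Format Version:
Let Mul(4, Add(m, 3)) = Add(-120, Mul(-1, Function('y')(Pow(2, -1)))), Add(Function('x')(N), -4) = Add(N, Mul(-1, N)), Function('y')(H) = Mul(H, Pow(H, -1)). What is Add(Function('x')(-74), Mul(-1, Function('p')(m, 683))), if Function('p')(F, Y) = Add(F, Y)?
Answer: Rational(-2583, 4) ≈ -645.75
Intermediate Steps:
Function('y')(H) = 1
Function('x')(N) = 4 (Function('x')(N) = Add(4, Add(N, Mul(-1, N))) = Add(4, 0) = 4)
m = Rational(-133, 4) (m = Add(-3, Mul(Rational(1, 4), Add(-120, Mul(-1, 1)))) = Add(-3, Mul(Rational(1, 4), Add(-120, -1))) = Add(-3, Mul(Rational(1, 4), -121)) = Add(-3, Rational(-121, 4)) = Rational(-133, 4) ≈ -33.250)
Add(Function('x')(-74), Mul(-1, Function('p')(m, 683))) = Add(4, Mul(-1, Add(Rational(-133, 4), 683))) = Add(4, Mul(-1, Rational(2599, 4))) = Add(4, Rational(-2599, 4)) = Rational(-2583, 4)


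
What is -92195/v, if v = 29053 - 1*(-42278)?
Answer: -92195/71331 ≈ -1.2925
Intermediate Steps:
v = 71331 (v = 29053 + 42278 = 71331)
-92195/v = -92195/71331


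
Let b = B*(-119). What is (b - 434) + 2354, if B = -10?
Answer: 3110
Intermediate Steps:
b = 1190 (b = -10*(-119) = 1190)
(b - 434) + 2354 = (1190 - 434) + 2354 = 756 + 2354 = 3110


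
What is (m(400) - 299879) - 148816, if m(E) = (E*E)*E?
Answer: 63551305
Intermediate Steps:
m(E) = E³ (m(E) = E²*E = E³)
(m(400) - 299879) - 148816 = (400³ - 299879) - 148816 = (64000000 - 299879) - 148816 = 63700121 - 148816 = 63551305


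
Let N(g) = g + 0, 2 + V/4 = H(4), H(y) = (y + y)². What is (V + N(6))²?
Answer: 64516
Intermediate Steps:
H(y) = 4*y² (H(y) = (2*y)² = 4*y²)
V = 248 (V = -8 + 4*(4*4²) = -8 + 4*(4*16) = -8 + 4*64 = -8 + 256 = 248)
N(g) = g
(V + N(6))² = (248 + 6)² = 254² = 64516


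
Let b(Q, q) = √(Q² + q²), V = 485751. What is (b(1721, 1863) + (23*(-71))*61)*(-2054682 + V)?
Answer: 156285923703 - 83153343*√2290 ≈ 1.5231e+11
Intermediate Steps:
(b(1721, 1863) + (23*(-71))*61)*(-2054682 + V) = (√(1721² + 1863²) + (23*(-71))*61)*(-2054682 + 485751) = (√(2961841 + 3470769) - 1633*61)*(-1568931) = (√6432610 - 99613)*(-1568931) = (53*√2290 - 99613)*(-1568931) = (-99613 + 53*√2290)*(-1568931) = 156285923703 - 83153343*√2290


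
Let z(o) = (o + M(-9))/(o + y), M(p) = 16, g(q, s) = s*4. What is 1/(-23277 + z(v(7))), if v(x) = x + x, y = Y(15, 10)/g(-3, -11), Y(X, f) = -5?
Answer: -207/4817899 ≈ -4.2965e-5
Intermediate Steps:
g(q, s) = 4*s
y = 5/44 (y = -5/(4*(-11)) = -5/(-44) = -5*(-1/44) = 5/44 ≈ 0.11364)
v(x) = 2*x
z(o) = (16 + o)/(5/44 + o) (z(o) = (o + 16)/(o + 5/44) = (16 + o)/(5/44 + o))
1/(-23277 + z(v(7))) = 1/(-23277 + 44*(16 + 2*7)/(5 + 44*(2*7))) = 1/(-23277 + 44*(16 + 14)/(5 + 44*14)) = 1/(-23277 + 44*30/(5 + 616)) = 1/(-23277 + 44*30/621) = 1/(-23277 + 44*(1/621)*30) = 1/(-23277 + 440/207) = 1/(-4817899/207) = -207/4817899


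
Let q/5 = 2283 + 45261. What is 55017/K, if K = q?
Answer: 18339/79240 ≈ 0.23144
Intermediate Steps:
q = 237720 (q = 5*(2283 + 45261) = 5*47544 = 237720)
K = 237720
55017/K = 55017/237720 = 55017*(1/237720) = 18339/79240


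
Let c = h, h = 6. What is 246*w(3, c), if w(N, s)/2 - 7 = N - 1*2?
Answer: 3936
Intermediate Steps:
c = 6
w(N, s) = 10 + 2*N (w(N, s) = 14 + 2*(N - 1*2) = 14 + 2*(N - 2) = 14 + 2*(-2 + N) = 14 + (-4 + 2*N) = 10 + 2*N)
246*w(3, c) = 246*(10 + 2*3) = 246*(10 + 6) = 246*16 = 3936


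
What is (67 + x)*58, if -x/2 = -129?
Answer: 18850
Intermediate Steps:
x = 258 (x = -2*(-129) = 258)
(67 + x)*58 = (67 + 258)*58 = 325*58 = 18850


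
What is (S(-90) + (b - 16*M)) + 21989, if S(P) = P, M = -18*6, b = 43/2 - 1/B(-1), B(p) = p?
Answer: 47299/2 ≈ 23650.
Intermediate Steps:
b = 45/2 (b = 43/2 - 1/(-1) = 43*(½) - 1*(-1) = 43/2 + 1 = 45/2 ≈ 22.500)
M = -108
(S(-90) + (b - 16*M)) + 21989 = (-90 + (45/2 - 16*(-108))) + 21989 = (-90 + (45/2 + 1728)) + 21989 = (-90 + 3501/2) + 21989 = 3321/2 + 21989 = 47299/2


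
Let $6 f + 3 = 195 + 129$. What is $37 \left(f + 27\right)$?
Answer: $\frac{5957}{2} \approx 2978.5$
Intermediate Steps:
$f = \frac{107}{2}$ ($f = - \frac{1}{2} + \frac{195 + 129}{6} = - \frac{1}{2} + \frac{1}{6} \cdot 324 = - \frac{1}{2} + 54 = \frac{107}{2} \approx 53.5$)
$37 \left(f + 27\right) = 37 \left(\frac{107}{2} + 27\right) = 37 \cdot \frac{161}{2} = \frac{5957}{2}$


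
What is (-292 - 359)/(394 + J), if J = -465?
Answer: 651/71 ≈ 9.1690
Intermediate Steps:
(-292 - 359)/(394 + J) = (-292 - 359)/(394 - 465) = -651/(-71) = -651*(-1/71) = 651/71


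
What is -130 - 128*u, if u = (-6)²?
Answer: -4738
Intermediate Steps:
u = 36
-130 - 128*u = -130 - 128*36 = -130 - 4608 = -4738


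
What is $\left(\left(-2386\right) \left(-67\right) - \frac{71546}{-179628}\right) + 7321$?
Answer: $\frac{15015409735}{89814} \approx 1.6718 \cdot 10^{5}$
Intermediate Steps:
$\left(\left(-2386\right) \left(-67\right) - \frac{71546}{-179628}\right) + 7321 = \left(159862 - - \frac{35773}{89814}\right) + 7321 = \left(159862 + \frac{35773}{89814}\right) + 7321 = \frac{14357881441}{89814} + 7321 = \frac{15015409735}{89814}$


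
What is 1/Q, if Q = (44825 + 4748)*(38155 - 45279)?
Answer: -1/353158052 ≈ -2.8316e-9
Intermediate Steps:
Q = -353158052 (Q = 49573*(-7124) = -353158052)
1/Q = 1/(-353158052) = -1/353158052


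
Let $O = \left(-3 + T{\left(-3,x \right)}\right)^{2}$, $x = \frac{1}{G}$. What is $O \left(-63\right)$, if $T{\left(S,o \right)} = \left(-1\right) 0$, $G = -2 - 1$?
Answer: $-567$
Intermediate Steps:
$G = -3$ ($G = -2 - 1 = -3$)
$x = - \frac{1}{3}$ ($x = \frac{1}{-3} = - \frac{1}{3} \approx -0.33333$)
$T{\left(S,o \right)} = 0$
$O = 9$ ($O = \left(-3 + 0\right)^{2} = \left(-3\right)^{2} = 9$)
$O \left(-63\right) = 9 \left(-63\right) = -567$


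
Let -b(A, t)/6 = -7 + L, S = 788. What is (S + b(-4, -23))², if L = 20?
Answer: 504100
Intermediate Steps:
b(A, t) = -78 (b(A, t) = -6*(-7 + 20) = -6*13 = -78)
(S + b(-4, -23))² = (788 - 78)² = 710² = 504100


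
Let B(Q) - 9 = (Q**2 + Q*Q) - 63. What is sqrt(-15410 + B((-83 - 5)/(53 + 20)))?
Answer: 2*I*sqrt(20598042)/73 ≈ 124.34*I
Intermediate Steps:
B(Q) = -54 + 2*Q**2 (B(Q) = 9 + ((Q**2 + Q*Q) - 63) = 9 + ((Q**2 + Q**2) - 63) = 9 + (2*Q**2 - 63) = 9 + (-63 + 2*Q**2) = -54 + 2*Q**2)
sqrt(-15410 + B((-83 - 5)/(53 + 20))) = sqrt(-15410 + (-54 + 2*((-83 - 5)/(53 + 20))**2)) = sqrt(-15410 + (-54 + 2*(-88/73)**2)) = sqrt(-15410 + (-54 + 2*(7744/5329))) = sqrt(-15410 + (-54 + 15488/5329)) = sqrt(-15410 - 272278/5329) = sqrt(-82392168/5329) = 2*I*sqrt(20598042)/73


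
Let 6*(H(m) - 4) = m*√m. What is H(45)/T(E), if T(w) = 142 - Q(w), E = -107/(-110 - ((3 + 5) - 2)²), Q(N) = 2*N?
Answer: 292/10259 + 3285*√5/20518 ≈ 0.38646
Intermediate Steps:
H(m) = 4 + m^(3/2)/6 (H(m) = 4 + (m*√m)/6 = 4 + m^(3/2)/6)
E = 107/146 (E = -107/(-110 - (8 - 2)²) = -107/(-110 - 1*6²) = -107/(-110 - 1*36) = -107/(-110 - 36) = -107/(-146) = -107*(-1/146) = 107/146 ≈ 0.73288)
T(w) = 142 - 2*w
H(45)/T(E) = (4 + 45^(3/2)/6)/(142 - 2*107/146) = (4 + (135*√5)/6)/(142 - 107/73) = (4 + 45*√5/2)/(10259/73) = (4 + 45*√5/2)*(73/10259) = 292/10259 + 3285*√5/20518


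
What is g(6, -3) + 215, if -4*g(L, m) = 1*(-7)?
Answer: 867/4 ≈ 216.75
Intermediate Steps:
g(L, m) = 7/4 (g(L, m) = -(-7)/4 = -1/4*(-7) = 7/4)
g(6, -3) + 215 = 7/4 + 215 = 867/4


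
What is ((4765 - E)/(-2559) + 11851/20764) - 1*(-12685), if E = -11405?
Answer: 224571003963/17711692 ≈ 12679.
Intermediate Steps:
((4765 - E)/(-2559) + 11851/20764) - 1*(-12685) = ((4765 - 1*(-11405))/(-2559) + 11851/20764) - 1*(-12685) = ((4765 + 11405)*(-1/2559) + 11851*(1/20764)) + 12685 = (16170*(-1/2559) + 11851/20764) + 12685 = (-5390/853 + 11851/20764) + 12685 = -101809057/17711692 + 12685 = 224571003963/17711692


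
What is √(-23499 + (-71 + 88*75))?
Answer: I*√16970 ≈ 130.27*I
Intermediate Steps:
√(-23499 + (-71 + 88*75)) = √(-23499 + (-71 + 6600)) = √(-23499 + 6529) = √(-16970) = I*√16970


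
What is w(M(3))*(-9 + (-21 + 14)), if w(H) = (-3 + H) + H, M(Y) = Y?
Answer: -48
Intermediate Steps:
w(H) = -3 + 2*H
w(M(3))*(-9 + (-21 + 14)) = (-3 + 2*3)*(-9 + (-21 + 14)) = (-3 + 6)*(-9 - 7) = 3*(-16) = -48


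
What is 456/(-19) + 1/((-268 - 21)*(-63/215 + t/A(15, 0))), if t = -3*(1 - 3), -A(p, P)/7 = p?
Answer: -3653767/152303 ≈ -23.990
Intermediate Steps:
A(p, P) = -7*p
t = 6 (t = -3*(-2) = 6)
456/(-19) + 1/((-268 - 21)*(-63/215 + t/A(15, 0))) = 456/(-19) + 1/((-268 - 21)*(-63/215 + 6/((-7*15)))) = 456*(-1/19) + 1/((-289)*(-63*1/215 + 6/(-105))) = -24 - 1/(289*(-63/215 + 6*(-1/105))) = -24 - 1/(289*(-63/215 - 2/35)) = -24 - 1/(289*(-527/1505)) = -24 - 1/289*(-1505/527) = -24 + 1505/152303 = -3653767/152303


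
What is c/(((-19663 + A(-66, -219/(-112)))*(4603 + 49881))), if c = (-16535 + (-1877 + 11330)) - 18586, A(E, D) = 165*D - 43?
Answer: 718704/29570332877 ≈ 2.4305e-5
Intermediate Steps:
A(E, D) = -43 + 165*D
c = -25668 (c = (-16535 + 9453) - 18586 = -7082 - 18586 = -25668)
c/(((-19663 + A(-66, -219/(-112)))*(4603 + 49881))) = -25668*1/((-19663 + (-43 + 165*(-219/(-112))))*(4603 + 49881)) = -25668*1/(54484*(-19663 + (-43 + 165*(-219*(-1/112))))) = -25668*1/(54484*(-19663 + (-43 + 165*(219/112)))) = -25668*1/(54484*(-19663 + (-43 + 36135/112))) = -25668*1/(54484*(-19663 + 31319/112)) = -25668/((-2170937/112*54484)) = -25668/(-29570332877/28) = -25668*(-28/29570332877) = 718704/29570332877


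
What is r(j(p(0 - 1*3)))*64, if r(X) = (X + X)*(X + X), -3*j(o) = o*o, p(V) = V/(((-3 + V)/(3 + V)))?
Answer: 0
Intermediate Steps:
p(V) = V*(3 + V)/(-3 + V) (p(V) = V/(((-3 + V)/(3 + V))) = V*((3 + V)/(-3 + V)) = V*(3 + V)/(-3 + V))
j(o) = -o**2/3 (j(o) = -o*o/3 = -o**2/3)
r(X) = 4*X**2 (r(X) = (2*X)*(2*X) = 4*X**2)
r(j(p(0 - 1*3)))*64 = (4*(-(0 - 1*3)**2*(3 + (0 - 1*3))**2/(-3 + (0 - 1*3))**2/3)**2)*64 = (4*(-(0 - 3)**2*(3 + (0 - 3))**2/(-3 + (0 - 3))**2/3)**2)*64 = (4*(-9*(3 - 3)**2/(-3 - 3)**2/3)**2)*64 = (4*(-(-3*0/(-6))**2/3)**2)*64 = (4*(-(-3*(-1/6)*0)**2/3)**2)*64 = (4*(-1/3*0**2)**2)*64 = (4*(-1/3*0)**2)*64 = (4*0**2)*64 = (4*0)*64 = 0*64 = 0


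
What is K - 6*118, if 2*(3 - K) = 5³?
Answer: -1535/2 ≈ -767.50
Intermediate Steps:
K = -119/2 (K = 3 - ½*5³ = 3 - ½*125 = 3 - 125/2 = -119/2 ≈ -59.500)
K - 6*118 = -119/2 - 6*118 = -119/2 - 708 = -1535/2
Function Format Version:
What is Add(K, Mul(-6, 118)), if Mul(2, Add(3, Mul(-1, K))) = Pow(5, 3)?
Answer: Rational(-1535, 2) ≈ -767.50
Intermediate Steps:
K = Rational(-119, 2) (K = Add(3, Mul(Rational(-1, 2), Pow(5, 3))) = Add(3, Mul(Rational(-1, 2), 125)) = Add(3, Rational(-125, 2)) = Rational(-119, 2) ≈ -59.500)
Add(K, Mul(-6, 118)) = Add(Rational(-119, 2), Mul(-6, 118)) = Add(Rational(-119, 2), -708) = Rational(-1535, 2)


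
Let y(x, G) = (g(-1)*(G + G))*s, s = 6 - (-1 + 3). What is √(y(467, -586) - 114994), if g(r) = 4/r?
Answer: I*√96242 ≈ 310.23*I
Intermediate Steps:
s = 4 (s = 6 - 1*2 = 6 - 2 = 4)
y(x, G) = -32*G (y(x, G) = ((4/(-1))*(G + G))*4 = ((4*(-1))*(2*G))*4 = -8*G*4 = -32*G)
√(y(467, -586) - 114994) = √(-32*(-586) - 114994) = √(18752 - 114994) = √(-96242) = I*√96242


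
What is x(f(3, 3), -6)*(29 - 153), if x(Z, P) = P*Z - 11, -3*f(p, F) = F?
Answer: 620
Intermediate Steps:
f(p, F) = -F/3
x(Z, P) = -11 + P*Z
x(f(3, 3), -6)*(29 - 153) = (-11 - (-2)*3)*(29 - 153) = (-11 - 6*(-1))*(-124) = (-11 + 6)*(-124) = -5*(-124) = 620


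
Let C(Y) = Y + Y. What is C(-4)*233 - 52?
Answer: -1916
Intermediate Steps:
C(Y) = 2*Y
C(-4)*233 - 52 = (2*(-4))*233 - 52 = -8*233 - 52 = -1864 - 52 = -1916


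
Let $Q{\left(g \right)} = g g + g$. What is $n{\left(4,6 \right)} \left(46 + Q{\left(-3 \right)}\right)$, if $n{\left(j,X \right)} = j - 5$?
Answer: $-52$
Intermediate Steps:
$Q{\left(g \right)} = g + g^{2}$ ($Q{\left(g \right)} = g^{2} + g = g + g^{2}$)
$n{\left(j,X \right)} = -5 + j$ ($n{\left(j,X \right)} = j - 5 = -5 + j$)
$n{\left(4,6 \right)} \left(46 + Q{\left(-3 \right)}\right) = \left(-5 + 4\right) \left(46 - 3 \left(1 - 3\right)\right) = - (46 - -6) = - (46 + 6) = \left(-1\right) 52 = -52$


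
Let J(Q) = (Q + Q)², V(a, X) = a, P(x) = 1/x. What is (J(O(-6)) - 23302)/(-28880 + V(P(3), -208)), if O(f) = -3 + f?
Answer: 68934/86639 ≈ 0.79565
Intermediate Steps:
J(Q) = 4*Q² (J(Q) = (2*Q)² = 4*Q²)
(J(O(-6)) - 23302)/(-28880 + V(P(3), -208)) = (4*(-3 - 6)² - 23302)/(-28880 + 1/3) = (4*(-9)² - 23302)/(-28880 + ⅓) = (4*81 - 23302)/(-86639/3) = (324 - 23302)*(-3/86639) = -22978*(-3/86639) = 68934/86639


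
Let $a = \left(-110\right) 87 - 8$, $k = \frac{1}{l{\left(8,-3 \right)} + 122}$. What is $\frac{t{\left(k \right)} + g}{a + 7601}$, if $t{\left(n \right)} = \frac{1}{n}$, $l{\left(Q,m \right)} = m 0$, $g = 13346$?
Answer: $- \frac{13468}{1977} \approx -6.8123$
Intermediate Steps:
$l{\left(Q,m \right)} = 0$
$k = \frac{1}{122}$ ($k = \frac{1}{0 + 122} = \frac{1}{122} \approx 0.0081967$)
$a = -9578$ ($a = -9570 - 8 = -9578$)
$\frac{t{\left(k \right)} + g}{a + 7601} = \frac{\frac{1}{\frac{1}{122}} + 13346}{-9578 + 7601} = \frac{122 + 13346}{-1977} = 13468 \left(- \frac{1}{1977}\right) = - \frac{13468}{1977}$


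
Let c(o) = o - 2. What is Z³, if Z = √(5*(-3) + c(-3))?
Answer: -40*I*√5 ≈ -89.443*I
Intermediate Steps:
c(o) = -2 + o
Z = 2*I*√5 (Z = √(5*(-3) + (-2 - 3)) = √(-15 - 5) = √(-20) = 2*I*√5 ≈ 4.4721*I)
Z³ = (2*I*√5)³ = -40*I*√5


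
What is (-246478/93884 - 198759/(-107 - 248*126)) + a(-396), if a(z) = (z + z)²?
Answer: 923254277788373/1471866410 ≈ 6.2727e+5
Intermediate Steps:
a(z) = 4*z² (a(z) = (2*z)² = 4*z²)
(-246478/93884 - 198759/(-107 - 248*126)) + a(-396) = (-246478/93884 - 198759/(-107 - 248*126)) + 4*(-396)² = (-246478*1/93884 - 198759/(-107 - 31248)) + 4*156816 = (-123239/46942 - 198759/(-31355)) + 627264 = (-123239/46942 - 198759*(-1/31355)) + 627264 = (-123239/46942 + 198759/31355) + 627264 = 5465986133/1471866410 + 627264 = 923254277788373/1471866410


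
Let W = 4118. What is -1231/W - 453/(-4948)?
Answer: -2112767/10187932 ≈ -0.20738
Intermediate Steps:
-1231/W - 453/(-4948) = -1231/4118 - 453/(-4948) = -1231*1/4118 - 453*(-1/4948) = -1231/4118 + 453/4948 = -2112767/10187932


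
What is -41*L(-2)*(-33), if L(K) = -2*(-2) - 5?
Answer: -1353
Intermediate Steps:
L(K) = -1 (L(K) = 4 - 5 = -1)
-41*L(-2)*(-33) = -41*(-1)*(-33) = 41*(-33) = -1353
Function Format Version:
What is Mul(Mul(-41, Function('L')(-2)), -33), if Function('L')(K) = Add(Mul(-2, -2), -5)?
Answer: -1353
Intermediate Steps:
Function('L')(K) = -1 (Function('L')(K) = Add(4, -5) = -1)
Mul(Mul(-41, Function('L')(-2)), -33) = Mul(Mul(-41, -1), -33) = Mul(41, -33) = -1353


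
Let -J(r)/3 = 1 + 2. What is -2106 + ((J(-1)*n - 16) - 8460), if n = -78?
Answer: -9880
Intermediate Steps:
J(r) = -9 (J(r) = -3*(1 + 2) = -3*3 = -9)
-2106 + ((J(-1)*n - 16) - 8460) = -2106 + ((-9*(-78) - 16) - 8460) = -2106 + ((702 - 16) - 8460) = -2106 + (686 - 8460) = -2106 - 7774 = -9880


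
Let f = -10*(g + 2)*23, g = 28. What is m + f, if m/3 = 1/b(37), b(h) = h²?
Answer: -9446097/1369 ≈ -6900.0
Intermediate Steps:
f = -6900 (f = -10*(28 + 2)*23 = -300*23 = -10*690 = -6900)
m = 3/1369 (m = 3/(37²) = 3/1369 ≈ 0.0021914)
m + f = 3/1369 - 6900 = -9446097/1369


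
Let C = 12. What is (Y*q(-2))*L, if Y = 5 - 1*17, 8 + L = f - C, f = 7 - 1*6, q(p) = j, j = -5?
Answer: -1140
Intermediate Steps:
q(p) = -5
f = 1 (f = 7 - 6 = 1)
L = -19 (L = -8 + (1 - 1*12) = -8 + (1 - 12) = -8 - 11 = -19)
Y = -12 (Y = 5 - 17 = -12)
(Y*q(-2))*L = -12*(-5)*(-19) = 60*(-19) = -1140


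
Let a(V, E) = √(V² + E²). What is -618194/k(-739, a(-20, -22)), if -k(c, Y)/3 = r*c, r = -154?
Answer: 309097/170709 ≈ 1.8107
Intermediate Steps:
a(V, E) = √(E² + V²)
k(c, Y) = 462*c (k(c, Y) = -(-462)*c = 462*c)
-618194/k(-739, a(-20, -22)) = -618194/(462*(-739)) = -618194/(-341418) = -618194*(-1/341418) = 309097/170709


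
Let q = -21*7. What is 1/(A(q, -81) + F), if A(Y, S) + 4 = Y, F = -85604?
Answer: -1/85755 ≈ -1.1661e-5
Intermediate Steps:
q = -147
A(Y, S) = -4 + Y
1/(A(q, -81) + F) = 1/((-4 - 147) - 85604) = 1/(-151 - 85604) = 1/(-85755) = -1/85755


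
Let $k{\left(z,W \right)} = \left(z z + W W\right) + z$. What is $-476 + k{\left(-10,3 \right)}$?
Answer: $-377$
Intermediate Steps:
$k{\left(z,W \right)} = z + W^{2} + z^{2}$ ($k{\left(z,W \right)} = \left(z^{2} + W^{2}\right) + z = \left(W^{2} + z^{2}\right) + z = z + W^{2} + z^{2}$)
$-476 + k{\left(-10,3 \right)} = -476 + \left(-10 + 3^{2} + \left(-10\right)^{2}\right) = -476 + \left(-10 + 9 + 100\right) = -476 + 99 = -377$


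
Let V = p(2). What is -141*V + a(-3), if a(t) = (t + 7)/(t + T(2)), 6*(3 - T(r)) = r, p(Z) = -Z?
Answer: 270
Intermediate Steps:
T(r) = 3 - r/6
V = -2 (V = -1*2 = -2)
a(t) = (7 + t)/(8/3 + t) (a(t) = (t + 7)/(t + (3 - ⅙*2)) = (7 + t)/(t + (3 - ⅓)) = (7 + t)/(t + 8/3) = (7 + t)/(8/3 + t))
-141*V + a(-3) = -141*(-2) + 3*(7 - 3)/(8 + 3*(-3)) = 282 + 3*4/(8 - 9) = 282 + 3*4/(-1) = 282 + 3*(-1)*4 = 282 - 12 = 270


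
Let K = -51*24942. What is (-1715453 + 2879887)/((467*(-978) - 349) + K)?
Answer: -1164434/1729117 ≈ -0.67343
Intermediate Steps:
K = -1272042
(-1715453 + 2879887)/((467*(-978) - 349) + K) = (-1715453 + 2879887)/((467*(-978) - 349) - 1272042) = 1164434/((-456726 - 349) - 1272042) = 1164434/(-457075 - 1272042) = 1164434/(-1729117) = 1164434*(-1/1729117) = -1164434/1729117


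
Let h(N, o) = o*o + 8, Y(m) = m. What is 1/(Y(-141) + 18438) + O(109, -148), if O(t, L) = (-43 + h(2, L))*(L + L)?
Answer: -118440579527/18297 ≈ -6.4732e+6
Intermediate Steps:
h(N, o) = 8 + o**2 (h(N, o) = o**2 + 8 = 8 + o**2)
O(t, L) = 2*L*(-35 + L**2) (O(t, L) = (-43 + (8 + L**2))*(L + L) = (-35 + L**2)*(2*L) = 2*L*(-35 + L**2))
1/(Y(-141) + 18438) + O(109, -148) = 1/(-141 + 18438) + 2*(-148)*(-35 + (-148)**2) = 1/18297 + 2*(-148)*(-35 + 21904) = 1/18297 + 2*(-148)*21869 = 1/18297 - 6473224 = -118440579527/18297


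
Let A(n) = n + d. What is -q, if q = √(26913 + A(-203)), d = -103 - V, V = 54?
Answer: -√26553 ≈ -162.95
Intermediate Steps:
d = -157 (d = -103 - 1*54 = -103 - 54 = -157)
A(n) = -157 + n (A(n) = n - 157 = -157 + n)
q = √26553 (q = √(26913 + (-157 - 203)) = √(26913 - 360) = √26553 ≈ 162.95)
-q = -√26553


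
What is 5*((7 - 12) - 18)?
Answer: -115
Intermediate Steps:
5*((7 - 12) - 18) = 5*(-5 - 18) = 5*(-23) = -115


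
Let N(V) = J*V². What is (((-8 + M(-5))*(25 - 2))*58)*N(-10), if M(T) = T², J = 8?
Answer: 18142400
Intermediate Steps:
N(V) = 8*V²
(((-8 + M(-5))*(25 - 2))*58)*N(-10) = (((-8 + (-5)²)*(25 - 2))*58)*(8*(-10)²) = (((-8 + 25)*23)*58)*(8*100) = ((17*23)*58)*800 = (391*58)*800 = 22678*800 = 18142400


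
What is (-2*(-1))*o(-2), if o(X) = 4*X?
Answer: -16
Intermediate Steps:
(-2*(-1))*o(-2) = (-2*(-1))*(4*(-2)) = 2*(-8) = -16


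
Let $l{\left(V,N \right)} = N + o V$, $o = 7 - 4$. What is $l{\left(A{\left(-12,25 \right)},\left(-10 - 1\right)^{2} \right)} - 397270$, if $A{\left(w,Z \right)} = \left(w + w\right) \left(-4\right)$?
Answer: $-396861$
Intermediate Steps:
$A{\left(w,Z \right)} = - 8 w$ ($A{\left(w,Z \right)} = 2 w \left(-4\right) = - 8 w$)
$o = 3$
$l{\left(V,N \right)} = N + 3 V$
$l{\left(A{\left(-12,25 \right)},\left(-10 - 1\right)^{2} \right)} - 397270 = \left(\left(-10 - 1\right)^{2} + 3 \left(\left(-8\right) \left(-12\right)\right)\right) - 397270 = \left(\left(-11\right)^{2} + 3 \cdot 96\right) - 397270 = \left(121 + 288\right) - 397270 = 409 - 397270 = -396861$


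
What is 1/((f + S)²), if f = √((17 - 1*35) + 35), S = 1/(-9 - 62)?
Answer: 5041/(1 - 71*√17)² ≈ 0.059227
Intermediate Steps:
S = -1/71 (S = 1/(-71) = -1/71 ≈ -0.014085)
f = √17 (f = √((17 - 35) + 35) = √(-18 + 35) = √17 ≈ 4.1231)
1/((f + S)²) = 1/((√17 - 1/71)²) = 1/((-1/71 + √17)²) = (-1/71 + √17)⁻²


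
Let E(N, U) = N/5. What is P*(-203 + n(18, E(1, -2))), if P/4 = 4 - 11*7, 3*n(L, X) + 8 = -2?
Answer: 180748/3 ≈ 60249.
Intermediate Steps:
E(N, U) = N/5 (E(N, U) = N*(⅕) = N/5)
n(L, X) = -10/3 (n(L, X) = -8/3 + (⅓)*(-2) = -8/3 - ⅔ = -10/3)
P = -292 (P = 4*(4 - 11*7) = 4*(4 - 77) = 4*(-73) = -292)
P*(-203 + n(18, E(1, -2))) = -292*(-203 - 10/3) = -292*(-619/3) = 180748/3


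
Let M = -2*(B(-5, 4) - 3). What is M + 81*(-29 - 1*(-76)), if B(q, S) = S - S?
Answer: 3813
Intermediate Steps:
B(q, S) = 0
M = 6 (M = -2*(0 - 3) = -2*(-3) = 6)
M + 81*(-29 - 1*(-76)) = 6 + 81*(-29 - 1*(-76)) = 6 + 81*(-29 + 76) = 6 + 81*47 = 6 + 3807 = 3813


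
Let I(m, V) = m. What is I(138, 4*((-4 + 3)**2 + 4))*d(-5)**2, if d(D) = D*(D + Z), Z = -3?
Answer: 220800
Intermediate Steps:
d(D) = D*(-3 + D) (d(D) = D*(D - 3) = D*(-3 + D))
I(138, 4*((-4 + 3)**2 + 4))*d(-5)**2 = 138*(-5*(-3 - 5))**2 = 138*(-5*(-8))**2 = 138*40**2 = 138*1600 = 220800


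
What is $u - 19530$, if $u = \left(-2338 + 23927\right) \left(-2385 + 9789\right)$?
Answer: $159825426$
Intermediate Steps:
$u = 159844956$ ($u = 21589 \cdot 7404 = 159844956$)
$u - 19530 = 159844956 - 19530 = 159825426$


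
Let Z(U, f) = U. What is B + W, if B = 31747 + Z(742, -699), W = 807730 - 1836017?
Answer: -995798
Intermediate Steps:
W = -1028287
B = 32489 (B = 31747 + 742 = 32489)
B + W = 32489 - 1028287 = -995798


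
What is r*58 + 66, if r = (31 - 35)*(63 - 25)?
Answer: -8750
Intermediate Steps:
r = -152 (r = -4*38 = -152)
r*58 + 66 = -152*58 + 66 = -8816 + 66 = -8750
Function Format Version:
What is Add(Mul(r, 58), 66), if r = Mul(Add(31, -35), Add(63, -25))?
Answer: -8750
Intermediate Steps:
r = -152 (r = Mul(-4, 38) = -152)
Add(Mul(r, 58), 66) = Add(Mul(-152, 58), 66) = Add(-8816, 66) = -8750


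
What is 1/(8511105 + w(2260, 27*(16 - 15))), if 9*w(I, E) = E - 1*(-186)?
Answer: 3/25533386 ≈ 1.1749e-7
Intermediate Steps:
w(I, E) = 62/3 + E/9 (w(I, E) = (E - 1*(-186))/9 = (E + 186)/9 = (186 + E)/9 = 62/3 + E/9)
1/(8511105 + w(2260, 27*(16 - 15))) = 1/(8511105 + (62/3 + (27*(16 - 15))/9)) = 1/(8511105 + (62/3 + (27*1)/9)) = 1/(8511105 + (62/3 + (⅑)*27)) = 1/(8511105 + (62/3 + 3)) = 1/(8511105 + 71/3) = 1/(25533386/3) = 3/25533386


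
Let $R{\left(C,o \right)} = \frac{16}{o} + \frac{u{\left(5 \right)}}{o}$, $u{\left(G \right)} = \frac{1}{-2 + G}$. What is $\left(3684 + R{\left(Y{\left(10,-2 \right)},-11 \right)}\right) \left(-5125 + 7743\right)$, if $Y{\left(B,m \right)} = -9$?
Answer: $\frac{28922474}{3} \approx 9.6408 \cdot 10^{6}$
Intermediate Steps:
$R{\left(C,o \right)} = \frac{49}{3 o}$ ($R{\left(C,o \right)} = \frac{16}{o} + \frac{1}{\left(-2 + 5\right) o} = \frac{16}{o} + \frac{1}{3 o} = \frac{49}{3 o}$)
$\left(3684 + R{\left(Y{\left(10,-2 \right)},-11 \right)}\right) \left(-5125 + 7743\right) = \left(3684 + \frac{49}{3 \left(-11\right)}\right) \left(-5125 + 7743\right) = \left(3684 + \frac{49}{3} \left(- \frac{1}{11}\right)\right) 2618 = \left(3684 - \frac{49}{33}\right) 2618 = \frac{121523}{33} \cdot 2618 = \frac{28922474}{3}$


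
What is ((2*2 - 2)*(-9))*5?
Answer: -90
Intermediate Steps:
((2*2 - 2)*(-9))*5 = ((4 - 2)*(-9))*5 = (2*(-9))*5 = -18*5 = -90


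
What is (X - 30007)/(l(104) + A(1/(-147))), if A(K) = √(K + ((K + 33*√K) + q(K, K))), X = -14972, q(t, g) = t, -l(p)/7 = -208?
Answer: -44979/(1456 + √(-1/49 + 11*I*√3/7)) ≈ -30.868 + 0.024805*I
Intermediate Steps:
l(p) = 1456 (l(p) = -7*(-208) = 1456)
A(K) = √(3*K + 33*√K) (A(K) = √(K + ((K + 33*√K) + K)) = √(K + (2*K + 33*√K)) = √(3*K + 33*√K))
(X - 30007)/(l(104) + A(1/(-147))) = (-14972 - 30007)/(1456 + √(3/(-147) + 33*√(1/(-147)))) = -44979/(1456 + √(3*(-1/147) + 33*√(-1/147))) = -44979/(1456 + √(-1/49 + 33*(I*√3/21))) = -44979/(1456 + √(-1/49 + 11*I*√3/7))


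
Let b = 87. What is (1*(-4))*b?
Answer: -348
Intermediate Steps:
(1*(-4))*b = (1*(-4))*87 = -4*87 = -348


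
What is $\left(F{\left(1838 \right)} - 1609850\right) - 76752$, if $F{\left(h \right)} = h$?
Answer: $-1684764$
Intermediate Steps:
$\left(F{\left(1838 \right)} - 1609850\right) - 76752 = \left(1838 - 1609850\right) - 76752 = -1608012 - 76752 = -1684764$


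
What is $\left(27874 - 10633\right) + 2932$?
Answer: $20173$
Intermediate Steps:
$\left(27874 - 10633\right) + 2932 = 17241 + 2932 = 20173$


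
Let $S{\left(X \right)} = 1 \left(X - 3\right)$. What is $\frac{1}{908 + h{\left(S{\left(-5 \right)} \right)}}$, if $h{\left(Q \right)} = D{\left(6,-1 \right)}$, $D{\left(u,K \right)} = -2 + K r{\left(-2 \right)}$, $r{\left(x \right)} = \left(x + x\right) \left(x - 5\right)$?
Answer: $\frac{1}{878} \approx 0.001139$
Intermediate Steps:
$S{\left(X \right)} = -3 + X$ ($S{\left(X \right)} = 1 \left(-3 + X\right) = -3 + X$)
$r{\left(x \right)} = 2 x \left(-5 + x\right)$
$D{\left(u,K \right)} = -2 + 28 K$ ($D{\left(u,K \right)} = -2 + K 2 \left(-2\right) \left(-5 - 2\right) = -2 + K 2 \left(-2\right) \left(-7\right) = -2 + K 28 = -2 + 28 K$)
$h{\left(Q \right)} = -30$ ($h{\left(Q \right)} = -2 + 28 \left(-1\right) = -2 - 28 = -30$)
$\frac{1}{908 + h{\left(S{\left(-5 \right)} \right)}} = \frac{1}{908 - 30} = \frac{1}{878}$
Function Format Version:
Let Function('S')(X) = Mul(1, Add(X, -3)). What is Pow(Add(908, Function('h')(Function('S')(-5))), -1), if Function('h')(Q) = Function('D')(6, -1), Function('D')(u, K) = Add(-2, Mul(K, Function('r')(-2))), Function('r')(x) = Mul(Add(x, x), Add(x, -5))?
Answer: Rational(1, 878) ≈ 0.0011390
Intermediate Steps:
Function('S')(X) = Add(-3, X) (Function('S')(X) = Mul(1, Add(-3, X)) = Add(-3, X))
Function('r')(x) = Mul(2, x, Add(-5, x)) (Function('r')(x) = Mul(Mul(2, x), Add(-5, x)) = Mul(2, x, Add(-5, x)))
Function('D')(u, K) = Add(-2, Mul(28, K)) (Function('D')(u, K) = Add(-2, Mul(K, Mul(2, -2, Add(-5, -2)))) = Add(-2, Mul(K, Mul(2, -2, -7))) = Add(-2, Mul(K, 28)) = Add(-2, Mul(28, K)))
Function('h')(Q) = -30 (Function('h')(Q) = Add(-2, Mul(28, -1)) = Add(-2, -28) = -30)
Pow(Add(908, Function('h')(Function('S')(-5))), -1) = Pow(Add(908, -30), -1) = Pow(878, -1) = Rational(1, 878)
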